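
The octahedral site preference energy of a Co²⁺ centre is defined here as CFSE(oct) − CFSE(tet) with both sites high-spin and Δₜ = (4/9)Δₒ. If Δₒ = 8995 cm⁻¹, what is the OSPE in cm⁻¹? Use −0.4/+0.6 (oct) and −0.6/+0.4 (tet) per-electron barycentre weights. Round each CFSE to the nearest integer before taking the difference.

Co sits in group 9; removing 2 electrons leaves Co²⁺ with 9 − 2 = 7 d electrons.
In an octahedral site d⁷ (HS) is t2g^5 e_g^2, giving CFSE(oct) = -0.8Δₒ = -7196 cm⁻¹.
In a tetrahedral site the filling is e^4 t2^3: CFSE(tet) = -1.2Δₜ = -1.2 × (4/9)(8995) = -4797 cm⁻¹.
OSPE = -7196 − (-4797) = -2399 cm⁻¹.

-2399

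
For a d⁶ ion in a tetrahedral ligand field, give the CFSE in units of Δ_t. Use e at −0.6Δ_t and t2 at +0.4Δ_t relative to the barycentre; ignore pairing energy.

-0.6 Δ_t

Tetrahedral fields are weak (Δₜ ≈ 4/9 Δₒ), so electrons fill high-spin.
Configuration: e^3 t2^3.
CFSE = 3(-0.6Δ_t) + 3(0.4Δ_t) = -1.8Δ_t + 1.2Δ_t = -0.6Δ_t.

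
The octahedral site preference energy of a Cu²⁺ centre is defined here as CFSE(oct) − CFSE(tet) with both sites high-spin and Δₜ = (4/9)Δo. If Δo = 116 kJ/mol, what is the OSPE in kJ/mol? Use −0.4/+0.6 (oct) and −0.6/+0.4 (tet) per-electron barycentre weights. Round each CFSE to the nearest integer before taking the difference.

Cu sits in group 11; removing 2 electrons leaves Cu²⁺ with 11 − 2 = 9 d electrons.
In an octahedral site d⁹ (HS) is t₂g⁶ eg³, giving CFSE(oct) = -0.6Δo = -70 kJ/mol.
In a tetrahedral site the filling is e⁴ t₂⁵: CFSE(tet) = -0.4Δₜ = -0.4 × (4/9)(116) = -21 kJ/mol.
OSPE = -70 − (-21) = -49 kJ/mol.

-49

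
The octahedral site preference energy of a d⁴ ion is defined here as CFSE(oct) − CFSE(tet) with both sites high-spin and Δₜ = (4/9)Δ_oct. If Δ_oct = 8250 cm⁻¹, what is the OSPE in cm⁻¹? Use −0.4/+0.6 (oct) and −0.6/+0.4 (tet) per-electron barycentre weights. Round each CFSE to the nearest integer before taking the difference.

Octahedral (high-spin): t₂g³ eg¹, CFSE = 3(−0.4) + 1(+0.6) = -0.6Δ_oct = -0.6 × 8250 = -4950 cm⁻¹.
Tetrahedral e² t₂² gives -0.4Δₜ = -0.4 × (4/9) × 8250 = -1467 cm⁻¹.
Subtracting, OSPE = -4950 − (-1467) = -3483 cm⁻¹.

-3483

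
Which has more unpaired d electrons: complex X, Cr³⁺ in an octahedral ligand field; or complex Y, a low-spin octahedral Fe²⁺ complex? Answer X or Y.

X

X: Group 6 minus oxidation state +3 gives a d³ configuration for Cr³⁺; For octahedral d³ the high- and low-spin configurations coincide; t₂g³ eg⁰ → 3 unpaired.
Y: Fe sits in group 8; removing 2 electrons leaves Fe²⁺ with 8 − 2 = 6 d electrons; t2g^6 e_g^0 → 0 unpaired.
So X has more unpaired electrons.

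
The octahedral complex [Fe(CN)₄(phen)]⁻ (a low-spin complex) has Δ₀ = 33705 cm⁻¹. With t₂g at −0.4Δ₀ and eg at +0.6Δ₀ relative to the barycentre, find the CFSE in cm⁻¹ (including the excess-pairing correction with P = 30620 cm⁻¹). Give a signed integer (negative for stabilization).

-6170

Ligand charges: 4×(-1) from CN⁻ and 1×(+0) from phen sum to -4; with overall charge -1, Fe is +3.
Fe³⁺: group 8, so d-count = 8 − 3 = 5.
Electron filling gives t₂g⁵ eg⁰.
CFSE(orbital) = 5×(-0.4Δ₀) + 0×(0.6Δ₀) = -2.0Δ₀; with Δ₀ = 33705 cm⁻¹ that is -67410 cm⁻¹.
Pairing penalty: 2 pairs vs 0 in the high-spin reference → 2 extra × P = 61240 cm⁻¹.
Overall CFSE = -67410 + 61240 = -6170 cm⁻¹.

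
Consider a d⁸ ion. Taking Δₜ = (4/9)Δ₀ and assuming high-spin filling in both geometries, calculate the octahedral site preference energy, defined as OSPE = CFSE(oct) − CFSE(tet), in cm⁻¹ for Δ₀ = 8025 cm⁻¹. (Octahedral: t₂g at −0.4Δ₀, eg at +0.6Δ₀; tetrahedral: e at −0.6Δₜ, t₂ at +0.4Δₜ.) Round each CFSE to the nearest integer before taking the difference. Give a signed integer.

-6777

In an octahedral site d⁸ (HS) is t₂g⁶ eg², giving CFSE(oct) = -1.2Δ₀ = -9630 cm⁻¹.
Tetrahedral e⁴ t₂⁴ gives -0.8Δₜ = -0.8 × (4/9) × 8025 = -2853 cm⁻¹.
OSPE = CFSE(oct) − CFSE(tet) = -9630 − (-2853) = -6777 cm⁻¹.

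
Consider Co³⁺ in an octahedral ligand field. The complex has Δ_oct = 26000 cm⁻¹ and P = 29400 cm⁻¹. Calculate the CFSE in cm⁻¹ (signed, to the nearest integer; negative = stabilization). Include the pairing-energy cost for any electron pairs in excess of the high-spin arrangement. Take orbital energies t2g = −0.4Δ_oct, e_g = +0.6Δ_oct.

Co³⁺: group 9, so d-count = 9 − 3 = 6.
Here Δ_oct < P (26000 < 29400), so the high-spin state is favoured.
That gives t2g^4 e_g^2.
Orbital CFSE = -0.4Δ_oct = -0.4 × 26000 = -10400 cm⁻¹.
High-spin has no excess pairs, so no pairing correction applies.

-10400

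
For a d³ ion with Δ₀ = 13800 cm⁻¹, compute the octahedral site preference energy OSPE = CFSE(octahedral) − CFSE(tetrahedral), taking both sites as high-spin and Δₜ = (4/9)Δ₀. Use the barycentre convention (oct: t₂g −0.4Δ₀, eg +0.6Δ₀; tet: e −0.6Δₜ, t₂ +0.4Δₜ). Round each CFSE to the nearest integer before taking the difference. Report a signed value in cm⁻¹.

-11653

In an octahedral site d³ (HS) is t₂g³ eg⁰, giving CFSE(oct) = -1.2Δ₀ = -16560 cm⁻¹.
Tetrahedral: e² t₂¹, CFSE = 2(−0.6) + 1(+0.4) = -0.8Δₜ = -0.8 × (4/9) × 13800 = -4907 cm⁻¹.
OSPE = -16560 − (-4907) = -11653 cm⁻¹.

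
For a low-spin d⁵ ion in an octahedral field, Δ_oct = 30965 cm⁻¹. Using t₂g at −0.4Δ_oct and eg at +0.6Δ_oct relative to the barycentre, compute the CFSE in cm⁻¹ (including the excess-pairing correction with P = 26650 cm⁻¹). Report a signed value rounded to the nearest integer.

-8630

Configuration: t₂g⁵ eg⁰.
Orbital CFSE = 5(-0.4) + 0(0.6) = -2.0Δ_oct = -2.0 × 30965 = -61930 cm⁻¹.
Pairing penalty: 2 pairs vs 0 in the high-spin reference → 2 extra × P = 53300 cm⁻¹.
Overall CFSE = -61930 + 53300 = -8630 cm⁻¹.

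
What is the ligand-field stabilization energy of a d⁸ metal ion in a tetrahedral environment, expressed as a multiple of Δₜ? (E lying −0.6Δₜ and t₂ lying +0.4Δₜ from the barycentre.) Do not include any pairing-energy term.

-0.8 Δₜ

Tetrahedral splitting is small, so the complex is high-spin.
Configuration: e⁴ t₂⁴.
CFSE = 4(-0.6Δₜ) + 4(0.4Δₜ) = -2.4Δₜ + 1.6Δₜ = -0.8Δₜ.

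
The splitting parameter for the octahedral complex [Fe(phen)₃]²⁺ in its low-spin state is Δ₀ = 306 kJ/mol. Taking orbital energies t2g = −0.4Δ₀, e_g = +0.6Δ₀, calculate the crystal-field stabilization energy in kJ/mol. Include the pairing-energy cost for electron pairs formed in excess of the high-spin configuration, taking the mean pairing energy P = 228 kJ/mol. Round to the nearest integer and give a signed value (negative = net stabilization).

-278

phen is neutral, so the +2 overall charge sits on Fe: oxidation state +2.
Group 8 minus oxidation state +2 gives a d⁶ configuration for Fe²⁺.
Electron filling gives t2g^6 e_g^0.
Orbital CFSE = 6(-0.4) + 0(0.6) = -2.4Δ₀ = -2.4 × 306 = -734 kJ/mol.
Relative to high-spin t2g^4 e_g^2 (1 paired), the low-spin configuration has 2 additional pairs, contributing +2 × 228 = +456 kJ/mol.
Net CFSE = -734 + 456 = -278 kJ/mol.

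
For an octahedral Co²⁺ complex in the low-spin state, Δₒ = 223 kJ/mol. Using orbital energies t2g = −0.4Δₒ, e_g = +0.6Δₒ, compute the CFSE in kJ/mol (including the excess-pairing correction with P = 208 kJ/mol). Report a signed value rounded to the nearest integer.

Group 9 minus oxidation state +2 gives a d⁷ configuration for Co²⁺.
Electron filling gives t2g^6 e_g^1.
Orbital CFSE = 6(-0.4) + 1(0.6) = -1.8Δₒ = -1.8 × 223 = -401 kJ/mol.
Pairing penalty: 3 pairs vs 2 in the high-spin reference → 1 extra × P = 208 kJ/mol.
Net CFSE = -401 + 208 = -193 kJ/mol.

-193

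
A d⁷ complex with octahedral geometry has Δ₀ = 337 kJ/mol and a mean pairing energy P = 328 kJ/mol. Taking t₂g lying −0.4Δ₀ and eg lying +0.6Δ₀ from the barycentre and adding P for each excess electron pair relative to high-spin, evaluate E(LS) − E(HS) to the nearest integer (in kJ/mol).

-9

High-spin: t₂g⁵ eg², CFSE = -0.8Δ₀ = -270 kJ/mol.
For low-spin the configuration is t₂g⁶ eg¹: orbital energy -1.8 × 337 = -607 kJ/mol, and 1 additional pair relative to high-spin adds 328 kJ/mol, giving -279 kJ/mol.
The difference is -279 − (-270) = -9 kJ/mol, so low-spin lies lower.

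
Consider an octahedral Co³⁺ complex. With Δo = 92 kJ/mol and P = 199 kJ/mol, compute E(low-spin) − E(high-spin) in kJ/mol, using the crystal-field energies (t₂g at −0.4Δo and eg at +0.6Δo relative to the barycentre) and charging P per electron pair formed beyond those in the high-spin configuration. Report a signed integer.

214

Co sits in group 9; removing 3 electrons leaves Co³⁺ with 9 − 3 = 6 d electrons.
In the high-spin limit (t₂g⁴ eg²) the orbital term is -0.4Δo = -37 kJ/mol, with no excess pairing.
For low-spin the configuration is t₂g⁶ eg⁰: orbital energy -2.4 × 92 = -221 kJ/mol, and 2 additional pairs relative to high-spin add 398 kJ/mol, giving 177 kJ/mol.
Thus E(LS) − E(HS) = 214 kJ/mol.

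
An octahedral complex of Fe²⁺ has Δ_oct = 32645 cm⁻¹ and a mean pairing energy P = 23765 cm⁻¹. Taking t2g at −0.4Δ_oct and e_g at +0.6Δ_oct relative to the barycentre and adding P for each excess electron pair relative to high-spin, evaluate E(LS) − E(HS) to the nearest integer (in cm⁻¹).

-17760

Group 8 minus oxidation state +2 gives a d⁶ configuration for Fe²⁺.
High-spin: t2g^4 e_g^2, CFSE = -0.4Δ_oct = -13058 cm⁻¹.
For low-spin the configuration is t2g^6 e_g^0: orbital energy -2.4 × 32645 = -78348 cm⁻¹, and 2 additional pairs relative to high-spin add 47530 cm⁻¹, giving -30818 cm⁻¹.
The difference is -30818 − (-13058) = -17760 cm⁻¹, so low-spin lies lower.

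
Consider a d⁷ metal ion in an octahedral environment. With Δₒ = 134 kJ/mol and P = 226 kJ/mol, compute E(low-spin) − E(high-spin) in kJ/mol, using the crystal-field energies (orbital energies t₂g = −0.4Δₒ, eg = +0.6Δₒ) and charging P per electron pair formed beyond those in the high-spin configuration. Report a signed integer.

High-spin: t₂g⁵ eg², CFSE = -0.8Δₒ = -107 kJ/mol.
Low-spin: t₂g⁶ eg¹, orbital CFSE = -1.8Δₒ = -241 kJ/mol; plus 1 excess pair × P = +226 kJ/mol; total -15 kJ/mol.
E(LS) − E(HS) = -15 − (-107) = 92 kJ/mol.

92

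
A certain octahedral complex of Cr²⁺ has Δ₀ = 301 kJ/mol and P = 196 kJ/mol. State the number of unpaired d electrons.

2

Group 6 minus oxidation state +2 gives a d⁴ configuration for Cr²⁺.
Since Δ₀ = 301 kJ/mol > P = 196 kJ/mol, the complex adopts the low-spin configuration.
Configuration: t2g^4 e_g^0.
Unpaired electrons: 2.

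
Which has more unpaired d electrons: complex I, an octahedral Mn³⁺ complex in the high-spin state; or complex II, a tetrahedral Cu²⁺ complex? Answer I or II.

I: Mn is in group 7, so Mn³⁺ is d⁴ (7 − 3 = 4); t₂g³ eg¹ → 4 unpaired.
II: Cu²⁺: group 11, so d-count = 11 − 2 = 9; With tetrahedral geometry the complex is necessarily high-spin; e⁴ t₂⁵ → 1 unpaired.
So I has more unpaired electrons.

I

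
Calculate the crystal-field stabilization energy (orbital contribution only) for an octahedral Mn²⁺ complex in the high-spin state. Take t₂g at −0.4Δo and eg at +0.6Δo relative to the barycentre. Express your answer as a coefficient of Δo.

Group 7 minus oxidation state +2 gives a d⁵ configuration for Mn²⁺.
Configuration: t₂g³ eg².
CFSE = 3(-0.4Δo) + 2(0.6Δo) = -1.2Δo + 1.2Δo = 0.0Δo.

0.0 Δo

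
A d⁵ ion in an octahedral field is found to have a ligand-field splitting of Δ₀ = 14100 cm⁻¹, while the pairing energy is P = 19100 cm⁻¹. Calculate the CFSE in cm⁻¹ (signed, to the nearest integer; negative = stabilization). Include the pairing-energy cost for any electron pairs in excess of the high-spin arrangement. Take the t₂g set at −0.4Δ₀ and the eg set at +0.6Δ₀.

0

Since Δ₀ = 14100 cm⁻¹ < P = 19100 cm⁻¹, the complex adopts the high-spin configuration.
That gives t₂g³ eg².
Orbital CFSE = 0.0Δ₀ = 0.0 × 14100 = 0 cm⁻¹.
High-spin has no excess pairs, so no pairing correction applies.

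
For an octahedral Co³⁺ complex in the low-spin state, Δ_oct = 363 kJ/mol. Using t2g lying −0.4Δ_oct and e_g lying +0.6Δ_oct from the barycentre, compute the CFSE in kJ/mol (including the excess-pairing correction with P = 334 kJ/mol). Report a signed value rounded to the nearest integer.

-203

Group 9 minus oxidation state +3 gives a d⁶ configuration for Co³⁺.
The d⁶ electrons fill as t2g^6 e_g^0.
CFSE(orbital) = 6×(-0.4Δ_oct) + 0×(0.6Δ_oct) = -2.4Δ_oct; with Δ_oct = 363 kJ/mol that is -871 kJ/mol.
Relative to high-spin t2g^4 e_g^2 (1 paired), the low-spin configuration has 2 additional pairs, contributing +2 × 334 = +668 kJ/mol.
Combining: -871 + 668 = -203 kJ/mol.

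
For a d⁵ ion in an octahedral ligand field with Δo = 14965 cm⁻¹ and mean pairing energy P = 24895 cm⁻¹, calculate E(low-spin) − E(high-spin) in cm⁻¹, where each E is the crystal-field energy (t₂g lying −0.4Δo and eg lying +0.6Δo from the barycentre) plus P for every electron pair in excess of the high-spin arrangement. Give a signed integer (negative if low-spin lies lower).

19860

High-spin: t₂g³ eg², CFSE = 0.0Δo = 0 cm⁻¹.
For low-spin the configuration is t₂g⁵ eg⁰: orbital energy -2.0 × 14965 = -29930 cm⁻¹, and 2 additional pairs relative to high-spin add 49790 cm⁻¹, giving 19860 cm⁻¹.
Thus E(LS) − E(HS) = 19860 cm⁻¹.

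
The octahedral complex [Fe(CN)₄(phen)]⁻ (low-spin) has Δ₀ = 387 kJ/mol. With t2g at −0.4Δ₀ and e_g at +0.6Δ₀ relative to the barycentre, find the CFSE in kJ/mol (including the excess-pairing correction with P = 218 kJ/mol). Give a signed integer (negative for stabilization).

Ligand charges: 4×(-1) from CN⁻ and 1×(+0) from phen sum to -4; with overall charge -1, Fe is +3.
Fe is in group 8, so Fe³⁺ is d⁵ (8 − 3 = 5).
Configuration: t2g^5 e_g^0.
CFSE(orbital) = 5×(-0.4Δ₀) + 0×(0.6Δ₀) = -2.0Δ₀; with Δ₀ = 387 kJ/mol that is -774 kJ/mol.
High-spin d⁵ would be t2g^3 e_g^2 with 0 pairs; low-spin has 2, so 2 excess pairs cost +2P = +436 kJ/mol.
Net CFSE = -774 + 436 = -338 kJ/mol.

-338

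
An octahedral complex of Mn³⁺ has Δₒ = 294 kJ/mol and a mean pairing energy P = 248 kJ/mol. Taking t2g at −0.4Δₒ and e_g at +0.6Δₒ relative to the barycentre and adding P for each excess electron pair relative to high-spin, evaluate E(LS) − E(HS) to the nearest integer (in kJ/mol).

Mn³⁺: group 7, so d-count = 7 − 3 = 4.
High-spin: t2g^3 e_g^1, CFSE = -0.6Δₒ = -176 kJ/mol.
Low-spin t2g^4 e_g^0 gives -1.6Δₒ = -470 kJ/mol, but forming 1 extra pair costs 1P = 248 kJ/mol, so E(LS) = -470 + 248 = -222 kJ/mol.
Thus E(LS) − E(HS) = -46 kJ/mol.

-46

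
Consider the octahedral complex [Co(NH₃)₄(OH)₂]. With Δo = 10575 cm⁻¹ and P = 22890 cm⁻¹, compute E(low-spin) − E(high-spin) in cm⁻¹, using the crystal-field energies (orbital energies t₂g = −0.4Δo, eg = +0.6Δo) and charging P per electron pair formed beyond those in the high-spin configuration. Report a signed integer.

Ligand charges: 4×(+0) from NH₃ and 2×(-1) from OH⁻ sum to -2; with overall charge +0, Co is +2.
Group 9 minus oxidation state +2 gives a d⁷ configuration for Co²⁺.
In the high-spin limit (t₂g⁵ eg²) the orbital term is -0.8Δo = -8460 cm⁻¹, with no excess pairing.
Low-spin t₂g⁶ eg¹ gives -1.8Δo = -19035 cm⁻¹, but forming 1 extra pair costs 1P = 22890 cm⁻¹, so E(LS) = -19035 + 22890 = 3855 cm⁻¹.
Thus E(LS) − E(HS) = 12315 cm⁻¹.

12315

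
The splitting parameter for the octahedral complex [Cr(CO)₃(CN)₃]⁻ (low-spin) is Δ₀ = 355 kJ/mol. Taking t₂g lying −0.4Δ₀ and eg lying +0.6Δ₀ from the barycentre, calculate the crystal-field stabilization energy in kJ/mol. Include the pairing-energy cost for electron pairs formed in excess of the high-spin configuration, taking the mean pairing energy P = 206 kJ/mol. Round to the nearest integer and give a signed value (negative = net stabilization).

-362

Ligand charges: 3×(+0) from CO and 3×(-1) from CN⁻ sum to -3; with overall charge -1, Cr is +2.
Cr²⁺: group 6, so d-count = 6 − 2 = 4.
Configuration: t₂g⁴ eg⁰.
CFSE(orbital) = 4×(-0.4Δ₀) + 0×(0.6Δ₀) = -1.6Δ₀; with Δ₀ = 355 kJ/mol that is -568 kJ/mol.
Relative to high-spin t₂g³ eg¹ (0 paired), the low-spin configuration has 1 additional pair, contributing +1 × 206 = +206 kJ/mol.
Combining: -568 + 206 = -362 kJ/mol.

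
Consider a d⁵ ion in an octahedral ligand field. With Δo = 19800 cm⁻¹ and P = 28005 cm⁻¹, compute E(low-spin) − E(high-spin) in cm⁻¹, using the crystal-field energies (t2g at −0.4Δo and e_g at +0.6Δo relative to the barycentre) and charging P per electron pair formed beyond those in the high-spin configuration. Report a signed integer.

16410

High-spin d⁵ fills as t2g^3 e_g^2 with CFSE 3(−0.4) + 2(+0.6) = 0.0Δo = 0 cm⁻¹.
Low-spin t2g^5 e_g^0 gives -2.0Δo = -39600 cm⁻¹, but forming 2 extra pairs costs 2P = 56010 cm⁻¹, so E(LS) = -39600 + 56010 = 16410 cm⁻¹.
Thus E(LS) − E(HS) = 16410 cm⁻¹.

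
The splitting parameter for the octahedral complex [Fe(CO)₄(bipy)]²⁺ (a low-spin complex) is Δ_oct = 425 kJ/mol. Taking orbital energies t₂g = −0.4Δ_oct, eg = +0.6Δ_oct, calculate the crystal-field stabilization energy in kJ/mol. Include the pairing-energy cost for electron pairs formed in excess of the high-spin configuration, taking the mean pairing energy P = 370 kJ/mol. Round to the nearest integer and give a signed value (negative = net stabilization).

-280

Ligand charges: 4×(+0) from CO and 1×(+0) from bipy sum to +0; with overall charge +2, Fe is +2.
Fe is in group 8, so Fe²⁺ is d⁶ (8 − 2 = 6).
Electron filling gives t₂g⁶ eg⁰.
CFSE(orbital) = 6×(-0.4Δ_oct) + 0×(0.6Δ_oct) = -2.4Δ_oct; with Δ_oct = 425 kJ/mol that is -1020 kJ/mol.
Relative to high-spin t₂g⁴ eg² (1 paired), the low-spin configuration has 2 additional pairs, contributing +2 × 370 = +740 kJ/mol.
Combining: -1020 + 740 = -280 kJ/mol.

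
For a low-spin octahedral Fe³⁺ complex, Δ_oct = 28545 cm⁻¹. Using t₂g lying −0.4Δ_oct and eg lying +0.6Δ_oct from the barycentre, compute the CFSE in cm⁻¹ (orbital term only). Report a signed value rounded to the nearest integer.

Group 8 minus oxidation state +3 gives a d⁵ configuration for Fe³⁺.
Configuration: t₂g⁵ eg⁰.
Orbital CFSE = 5(-0.4) + 0(0.6) = -2.0Δ_oct = -2.0 × 28545 = -57090 cm⁻¹.

-57090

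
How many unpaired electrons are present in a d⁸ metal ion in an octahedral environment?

2

Configuration: t₂g⁶ eg², giving 2 unpaired electrons.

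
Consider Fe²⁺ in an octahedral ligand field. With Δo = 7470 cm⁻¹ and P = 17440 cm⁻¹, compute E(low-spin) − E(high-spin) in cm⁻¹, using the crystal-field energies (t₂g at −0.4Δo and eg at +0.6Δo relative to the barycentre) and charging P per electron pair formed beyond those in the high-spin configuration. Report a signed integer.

19940

Fe is in group 8, so Fe²⁺ is d⁶ (8 − 2 = 6).
High-spin: t₂g⁴ eg², CFSE = -0.4Δo = -2988 cm⁻¹.
Low-spin t₂g⁶ eg⁰ gives -2.4Δo = -17928 cm⁻¹, but forming 2 extra pairs costs 2P = 34880 cm⁻¹, so E(LS) = -17928 + 34880 = 16952 cm⁻¹.
E(LS) − E(HS) = 16952 − (-2988) = 19940 cm⁻¹.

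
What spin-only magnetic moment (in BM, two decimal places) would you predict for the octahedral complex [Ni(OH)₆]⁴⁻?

Each OH⁻ contributes -1; 6 × (-1) = -6. With overall charge -4, Ni is in the +2 oxidation state.
Ni sits in group 10; removing 2 electrons leaves Ni²⁺ with 10 − 2 = 8 d electrons.
Configuration: t2g^6 e_g^2 → 2 unpaired electrons.
μ(spin-only) = √[2(2+2)] = √8 ≈ 2.83 BM.

2.83 BM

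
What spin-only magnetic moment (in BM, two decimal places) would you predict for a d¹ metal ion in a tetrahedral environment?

Tetrahedral splitting is small, so the complex is high-spin.
Configuration: e¹ t₂⁰ → 1 unpaired electron.
μ(spin-only) = √[1(1+2)] = √3 ≈ 1.73 BM.

1.73 BM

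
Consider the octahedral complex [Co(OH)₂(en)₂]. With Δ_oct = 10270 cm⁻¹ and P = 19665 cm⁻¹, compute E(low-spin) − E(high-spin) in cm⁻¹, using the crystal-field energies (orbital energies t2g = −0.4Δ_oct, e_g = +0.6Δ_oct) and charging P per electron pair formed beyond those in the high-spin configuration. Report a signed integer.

Ligand charges: 2×(-1) from OH⁻ and 2×(+0) from en sum to -2; with overall charge +0, Co is +2.
Co sits in group 9; removing 2 electrons leaves Co²⁺ with 9 − 2 = 7 d electrons.
In the high-spin limit (t2g^5 e_g^2) the orbital term is -0.8Δ_oct = -8216 cm⁻¹, with no excess pairing.
Low-spin t2g^6 e_g^1 gives -1.8Δ_oct = -18486 cm⁻¹, but forming 1 extra pair costs 1P = 19665 cm⁻¹, so E(LS) = -18486 + 19665 = 1179 cm⁻¹.
Thus E(LS) − E(HS) = 9395 cm⁻¹.

9395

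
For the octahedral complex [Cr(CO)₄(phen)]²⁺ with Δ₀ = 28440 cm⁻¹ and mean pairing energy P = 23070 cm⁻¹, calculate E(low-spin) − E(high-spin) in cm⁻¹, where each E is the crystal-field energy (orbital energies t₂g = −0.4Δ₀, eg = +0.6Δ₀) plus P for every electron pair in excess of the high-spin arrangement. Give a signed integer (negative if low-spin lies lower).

-5370

Ligand charges: 4×(+0) from CO and 1×(+0) from phen sum to +0; with overall charge +2, Cr is +2.
Cr sits in group 6; removing 2 electrons leaves Cr²⁺ with 6 − 2 = 4 d electrons.
High-spin: t₂g³ eg¹, CFSE = -0.6Δ₀ = -17064 cm⁻¹.
For low-spin the configuration is t₂g⁴ eg⁰: orbital energy -1.6 × 28440 = -45504 cm⁻¹, and 1 additional pair relative to high-spin adds 23070 cm⁻¹, giving -22434 cm⁻¹.
The difference is -22434 − (-17064) = -5370 cm⁻¹, so low-spin lies lower.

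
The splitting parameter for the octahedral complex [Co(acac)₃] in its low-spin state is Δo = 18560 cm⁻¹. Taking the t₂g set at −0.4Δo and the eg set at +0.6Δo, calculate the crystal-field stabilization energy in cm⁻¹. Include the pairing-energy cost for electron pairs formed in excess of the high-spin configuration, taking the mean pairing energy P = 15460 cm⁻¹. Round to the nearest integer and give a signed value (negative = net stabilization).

-13624

Each acac⁻ contributes -1; 3 × (-1) = -3. With overall charge +0, Co is in the +3 oxidation state.
Group 9 minus oxidation state +3 gives a d⁶ configuration for Co³⁺.
Electron filling gives t₂g⁶ eg⁰.
CFSE(orbital) = 6×(-0.4Δo) + 0×(0.6Δo) = -2.4Δo; with Δo = 18560 cm⁻¹ that is -44544 cm⁻¹.
Pairing penalty: 3 pairs vs 1 in the high-spin reference → 2 extra × P = 30920 cm⁻¹.
Net CFSE = -44544 + 30920 = -13624 cm⁻¹.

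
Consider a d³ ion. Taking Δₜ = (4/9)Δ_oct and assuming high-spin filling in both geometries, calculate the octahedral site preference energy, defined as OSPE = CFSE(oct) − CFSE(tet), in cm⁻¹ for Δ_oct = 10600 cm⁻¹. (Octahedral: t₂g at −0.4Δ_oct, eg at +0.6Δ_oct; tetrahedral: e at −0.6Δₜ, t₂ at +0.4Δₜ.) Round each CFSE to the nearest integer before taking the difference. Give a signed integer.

-8951

In an octahedral site d³ (HS) is t₂g³ eg⁰, giving CFSE(oct) = -1.2Δ_oct = -12720 cm⁻¹.
Tetrahedral: e² t₂¹, CFSE = 2(−0.6) + 1(+0.4) = -0.8Δₜ = -0.8 × (4/9) × 10600 = -3769 cm⁻¹.
OSPE = CFSE(oct) − CFSE(tet) = -12720 − (-3769) = -8951 cm⁻¹.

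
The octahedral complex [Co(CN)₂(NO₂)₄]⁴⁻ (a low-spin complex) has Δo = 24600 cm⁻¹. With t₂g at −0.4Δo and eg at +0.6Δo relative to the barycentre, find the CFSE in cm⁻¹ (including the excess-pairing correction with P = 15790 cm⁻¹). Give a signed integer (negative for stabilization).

Ligand charges: 2×(-1) from CN⁻ and 4×(-1) from NO₂⁻ sum to -6; with overall charge -4, Co is +2.
Co²⁺: group 9, so d-count = 9 − 2 = 7.
The d⁷ electrons fill as t₂g⁶ eg¹.
Orbital CFSE = 6(-0.4) + 1(0.6) = -1.8Δo = -1.8 × 24600 = -44280 cm⁻¹.
Relative to high-spin t₂g⁵ eg² (2 paired), the low-spin configuration has 1 additional pair, contributing +1 × 15790 = +15790 cm⁻¹.
Net CFSE = -44280 + 15790 = -28490 cm⁻¹.

-28490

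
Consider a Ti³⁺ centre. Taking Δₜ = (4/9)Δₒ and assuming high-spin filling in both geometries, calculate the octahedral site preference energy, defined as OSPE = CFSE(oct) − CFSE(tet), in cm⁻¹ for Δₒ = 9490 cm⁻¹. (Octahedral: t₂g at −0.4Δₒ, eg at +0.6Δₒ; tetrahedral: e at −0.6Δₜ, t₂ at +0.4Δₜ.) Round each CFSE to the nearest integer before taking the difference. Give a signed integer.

-1265

Ti³⁺: group 4, so d-count = 4 − 3 = 1.
Octahedral (high-spin): t₂g¹ eg⁰, CFSE = 1(−0.4) + 0(+0.6) = -0.4Δₒ = -0.4 × 9490 = -3796 cm⁻¹.
In a tetrahedral site the filling is e¹ t₂⁰: CFSE(tet) = -0.6Δₜ = -0.6 × (4/9)(9490) = -2531 cm⁻¹.
Subtracting, OSPE = -3796 − (-2531) = -1265 cm⁻¹.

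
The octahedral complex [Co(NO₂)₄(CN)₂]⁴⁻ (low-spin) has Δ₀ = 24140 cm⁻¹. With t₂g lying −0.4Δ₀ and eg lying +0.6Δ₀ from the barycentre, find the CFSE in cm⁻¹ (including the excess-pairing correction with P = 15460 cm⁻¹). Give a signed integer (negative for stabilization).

Ligand charges: 4×(-1) from NO₂⁻ and 2×(-1) from CN⁻ sum to -6; with overall charge -4, Co is +2.
Co sits in group 9; removing 2 electrons leaves Co²⁺ with 9 − 2 = 7 d electrons.
Electron filling gives t₂g⁶ eg¹.
The orbital stabilization is -1.8Δ₀ = -1.8 × 24140 = -43452 cm⁻¹.
Relative to high-spin t₂g⁵ eg² (2 paired), the low-spin configuration has 1 additional pair, contributing +1 × 15460 = +15460 cm⁻¹.
Net CFSE = -43452 + 15460 = -27992 cm⁻¹.

-27992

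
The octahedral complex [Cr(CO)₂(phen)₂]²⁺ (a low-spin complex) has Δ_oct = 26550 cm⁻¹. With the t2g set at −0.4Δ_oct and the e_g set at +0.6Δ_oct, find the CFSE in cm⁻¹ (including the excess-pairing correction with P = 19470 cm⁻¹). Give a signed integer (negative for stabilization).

Ligand charges: 2×(+0) from CO and 2×(+0) from phen sum to +0; with overall charge +2, Cr is +2.
Cr sits in group 6; removing 2 electrons leaves Cr²⁺ with 6 − 2 = 4 d electrons.
Configuration: t2g^4 e_g^0.
The orbital stabilization is -1.6Δ_oct = -1.6 × 26550 = -42480 cm⁻¹.
Pairing penalty: 1 pair vs 0 in the high-spin reference → 1 extra × P = 19470 cm⁻¹.
Overall CFSE = -42480 + 19470 = -23010 cm⁻¹.

-23010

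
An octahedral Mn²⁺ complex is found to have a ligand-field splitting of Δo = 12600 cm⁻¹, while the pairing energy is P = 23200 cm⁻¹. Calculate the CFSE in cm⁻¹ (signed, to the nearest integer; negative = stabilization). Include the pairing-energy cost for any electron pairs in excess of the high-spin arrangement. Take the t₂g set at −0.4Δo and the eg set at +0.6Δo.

0

Mn²⁺: group 7, so d-count = 7 − 2 = 5.
Since Δo = 12600 cm⁻¹ < P = 23200 cm⁻¹, the complex adopts the high-spin configuration.
That gives t₂g³ eg².
Orbital CFSE = 0.0Δo = 0.0 × 12600 = 0 cm⁻¹.
High-spin has no excess pairs, so no pairing correction applies.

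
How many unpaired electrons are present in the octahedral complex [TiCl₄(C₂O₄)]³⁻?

1

Ligand charges: 4×(-1) from Cl⁻ and 1×(-2) from C₂O₄²⁻ sum to -6; with overall charge -3, Ti is +3.
Ti³⁺: group 4, so d-count = 4 − 3 = 1.
Configuration: t₂g¹ eg⁰, giving 1 unpaired electron.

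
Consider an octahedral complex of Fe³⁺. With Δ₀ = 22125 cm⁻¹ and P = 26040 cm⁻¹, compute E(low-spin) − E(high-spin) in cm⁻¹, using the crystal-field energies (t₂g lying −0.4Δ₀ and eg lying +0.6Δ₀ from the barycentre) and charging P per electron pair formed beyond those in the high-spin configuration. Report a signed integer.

7830

Fe sits in group 8; removing 3 electrons leaves Fe³⁺ with 8 − 3 = 5 d electrons.
High-spin d⁵ fills as t₂g³ eg² with CFSE 3(−0.4) + 2(+0.6) = 0.0Δ₀ = 0 cm⁻¹.
For low-spin the configuration is t₂g⁵ eg⁰: orbital energy -2.0 × 22125 = -44250 cm⁻¹, and 2 additional pairs relative to high-spin add 52080 cm⁻¹, giving 7830 cm⁻¹.
The difference is 7830 − (0) = 7830 cm⁻¹, so high-spin lies lower.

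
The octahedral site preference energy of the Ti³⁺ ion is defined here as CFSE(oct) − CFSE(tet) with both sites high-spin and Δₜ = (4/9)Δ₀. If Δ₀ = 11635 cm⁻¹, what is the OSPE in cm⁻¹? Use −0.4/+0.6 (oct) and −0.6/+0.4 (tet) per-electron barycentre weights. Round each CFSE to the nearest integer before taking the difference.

Group 4 minus oxidation state +3 gives a d¹ configuration for Ti³⁺.
Octahedral (high-spin): t2g^1 e_g^0, CFSE = 1(−0.4) + 0(+0.6) = -0.4Δ₀ = -0.4 × 11635 = -4654 cm⁻¹.
Tetrahedral: e^1 t2^0, CFSE = 1(−0.6) + 0(+0.4) = -0.6Δₜ = -0.6 × (4/9) × 11635 = -3103 cm⁻¹.
OSPE = -4654 − (-3103) = -1551 cm⁻¹.

-1551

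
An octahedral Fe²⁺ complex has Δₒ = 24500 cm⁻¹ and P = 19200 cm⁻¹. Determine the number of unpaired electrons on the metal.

Group 8 minus oxidation state +2 gives a d⁶ configuration for Fe²⁺.
With Δₒ > P the complex is low-spin.
Filling d⁶ accordingly: t₂g⁶ eg⁰.
Unpaired electrons: 0.

0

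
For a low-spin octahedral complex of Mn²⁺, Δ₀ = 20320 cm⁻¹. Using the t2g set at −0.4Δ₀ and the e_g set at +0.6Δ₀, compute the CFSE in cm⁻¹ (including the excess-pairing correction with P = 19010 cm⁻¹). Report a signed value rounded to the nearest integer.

Mn sits in group 7; removing 2 electrons leaves Mn²⁺ with 7 − 2 = 5 d electrons.
Configuration: t2g^5 e_g^0.
CFSE(orbital) = 5×(-0.4Δ₀) + 0×(0.6Δ₀) = -2.0Δ₀; with Δ₀ = 20320 cm⁻¹ that is -40640 cm⁻¹.
High-spin d⁵ would be t2g^3 e_g^2 with 0 pairs; low-spin has 2, so 2 excess pairs cost +2P = +38020 cm⁻¹.
Net CFSE = -40640 + 38020 = -2620 cm⁻¹.

-2620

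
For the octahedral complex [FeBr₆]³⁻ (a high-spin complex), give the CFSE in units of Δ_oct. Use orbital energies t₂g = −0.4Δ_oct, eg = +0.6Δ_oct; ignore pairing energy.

Each Br⁻ contributes -1; 6 × (-1) = -6. With overall charge -3, Fe is in the +3 oxidation state.
Fe sits in group 8; removing 3 electrons leaves Fe³⁺ with 8 − 3 = 5 d electrons.
Configuration: t₂g³ eg².
CFSE = 3(-0.4Δ_oct) + 2(0.6Δ_oct) = -1.2Δ_oct + 1.2Δ_oct = 0.0Δ_oct.

0.0 Δ_oct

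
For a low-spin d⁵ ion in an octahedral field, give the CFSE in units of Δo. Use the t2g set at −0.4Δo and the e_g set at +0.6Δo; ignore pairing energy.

-2.0 Δo

Configuration: t2g^5 e_g^0.
CFSE = 5(-0.4Δo) + 0(0.6Δo) = -2.0Δo + 0.0Δo = -2.0Δo.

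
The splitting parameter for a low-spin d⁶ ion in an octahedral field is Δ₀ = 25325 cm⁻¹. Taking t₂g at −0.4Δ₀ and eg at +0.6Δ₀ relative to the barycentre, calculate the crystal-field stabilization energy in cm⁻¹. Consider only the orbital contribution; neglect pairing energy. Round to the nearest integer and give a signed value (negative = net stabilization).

Configuration: t₂g⁶ eg⁰.
The orbital stabilization is -2.4Δ₀ = -2.4 × 25325 = -60780 cm⁻¹.

-60780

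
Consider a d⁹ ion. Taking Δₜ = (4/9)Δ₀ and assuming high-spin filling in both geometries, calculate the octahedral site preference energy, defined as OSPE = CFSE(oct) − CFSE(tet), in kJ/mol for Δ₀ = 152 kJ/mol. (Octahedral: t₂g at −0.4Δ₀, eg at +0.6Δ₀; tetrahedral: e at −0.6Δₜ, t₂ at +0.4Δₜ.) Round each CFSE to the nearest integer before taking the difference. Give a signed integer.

In an octahedral site d⁹ (HS) is t2g^6 e_g^3, giving CFSE(oct) = -0.6Δ₀ = -91 kJ/mol.
In a tetrahedral site the filling is e^4 t2^5: CFSE(tet) = -0.4Δₜ = -0.4 × (4/9)(152) = -27 kJ/mol.
OSPE = CFSE(oct) − CFSE(tet) = -91 − (-27) = -64 kJ/mol.

-64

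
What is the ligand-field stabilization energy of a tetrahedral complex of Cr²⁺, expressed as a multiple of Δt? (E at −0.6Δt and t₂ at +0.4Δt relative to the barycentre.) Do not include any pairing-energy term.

-0.4 Δt

Cr is in group 6, so Cr²⁺ is d⁴ (6 − 2 = 4).
Tetrahedral splitting is small, so the complex is high-spin.
Configuration: e² t₂².
CFSE = 2(-0.6Δt) + 2(0.4Δt) = -1.2Δt + 0.8Δt = -0.4Δt.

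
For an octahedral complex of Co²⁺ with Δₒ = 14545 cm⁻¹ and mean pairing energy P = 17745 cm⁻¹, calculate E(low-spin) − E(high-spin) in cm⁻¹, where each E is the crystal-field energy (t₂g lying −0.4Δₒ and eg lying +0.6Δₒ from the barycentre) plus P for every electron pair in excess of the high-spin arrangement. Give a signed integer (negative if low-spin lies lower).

Co is in group 9, so Co²⁺ is d⁷ (9 − 2 = 7).
High-spin: t₂g⁵ eg², CFSE = -0.8Δₒ = -11636 cm⁻¹.
Low-spin: t₂g⁶ eg¹, orbital CFSE = -1.8Δₒ = -26181 cm⁻¹; plus 1 excess pair × P = +17745 cm⁻¹; total -8436 cm⁻¹.
The difference is -8436 − (-11636) = 3200 cm⁻¹, so high-spin lies lower.

3200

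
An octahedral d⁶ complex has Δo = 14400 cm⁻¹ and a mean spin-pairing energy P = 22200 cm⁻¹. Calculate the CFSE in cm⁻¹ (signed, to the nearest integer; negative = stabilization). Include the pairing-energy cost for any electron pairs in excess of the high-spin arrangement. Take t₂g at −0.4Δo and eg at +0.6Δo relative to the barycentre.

Since Δo = 14400 cm⁻¹ < P = 22200 cm⁻¹, the complex adopts the high-spin configuration.
Configuration: t₂g⁴ eg².
Orbital CFSE = -0.4Δo = -0.4 × 14400 = -5760 cm⁻¹.
High-spin has no excess pairs, so no pairing correction applies.

-5760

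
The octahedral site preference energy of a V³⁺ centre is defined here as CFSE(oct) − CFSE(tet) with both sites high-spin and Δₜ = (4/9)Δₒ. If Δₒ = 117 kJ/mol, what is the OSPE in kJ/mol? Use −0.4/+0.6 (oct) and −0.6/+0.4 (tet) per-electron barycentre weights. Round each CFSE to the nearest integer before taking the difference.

-32

V³⁺: group 5, so d-count = 5 − 3 = 2.
Octahedral high-spin t2g^2 e_g^0: CFSE = -0.8 × 117 = -94 kJ/mol.
In a tetrahedral site the filling is e^2 t2^0: CFSE(tet) = -1.2Δₜ = -1.2 × (4/9)(117) = -62 kJ/mol.
OSPE = CFSE(oct) − CFSE(tet) = -94 − (-62) = -32 kJ/mol.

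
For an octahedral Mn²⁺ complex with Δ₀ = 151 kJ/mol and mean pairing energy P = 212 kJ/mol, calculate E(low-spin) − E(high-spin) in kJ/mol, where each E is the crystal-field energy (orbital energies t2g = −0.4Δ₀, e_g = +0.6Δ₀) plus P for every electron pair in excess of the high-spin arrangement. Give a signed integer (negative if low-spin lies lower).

Mn is in group 7, so Mn²⁺ is d⁵ (7 − 2 = 5).
High-spin d⁵ fills as t2g^3 e_g^2 with CFSE 3(−0.4) + 2(+0.6) = 0.0Δ₀ = 0 kJ/mol.
Low-spin t2g^5 e_g^0 gives -2.0Δ₀ = -302 kJ/mol, but forming 2 extra pairs costs 2P = 424 kJ/mol, so E(LS) = -302 + 424 = 122 kJ/mol.
Thus E(LS) − E(HS) = 122 kJ/mol.

122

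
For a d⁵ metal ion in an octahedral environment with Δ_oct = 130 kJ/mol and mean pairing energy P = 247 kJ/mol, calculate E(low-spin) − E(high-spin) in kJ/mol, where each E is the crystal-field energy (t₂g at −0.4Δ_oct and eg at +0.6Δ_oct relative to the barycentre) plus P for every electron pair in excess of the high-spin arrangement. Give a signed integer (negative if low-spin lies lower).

234

In the high-spin limit (t₂g³ eg²) the orbital term is 0.0Δ_oct = 0 kJ/mol, with no excess pairing.
Low-spin t₂g⁵ eg⁰ gives -2.0Δ_oct = -260 kJ/mol, but forming 2 extra pairs costs 2P = 494 kJ/mol, so E(LS) = -260 + 494 = 234 kJ/mol.
Thus E(LS) − E(HS) = 234 kJ/mol.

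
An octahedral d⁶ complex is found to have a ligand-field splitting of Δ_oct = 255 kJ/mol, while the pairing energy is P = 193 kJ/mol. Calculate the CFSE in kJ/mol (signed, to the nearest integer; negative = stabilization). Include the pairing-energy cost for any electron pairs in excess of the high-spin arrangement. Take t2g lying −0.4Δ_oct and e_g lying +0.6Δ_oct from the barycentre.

Since Δ_oct = 255 kJ/mol > P = 193 kJ/mol, the complex adopts the low-spin configuration.
Configuration: t2g^6 e_g^0.
Orbital CFSE = -2.4Δ_oct = -2.4 × 255 = -612 kJ/mol.
Excess pairs vs high-spin: 3 − 1 = 2; pairing cost = +386 kJ/mol.
Net CFSE = -612 + 386 = -226 kJ/mol.

-226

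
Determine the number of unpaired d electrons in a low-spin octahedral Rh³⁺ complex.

0

Rh is in group 9, so Rh³⁺ is d⁶ (9 − 3 = 6).
Configuration: t₂g⁶ eg⁰, giving 0 unpaired electrons.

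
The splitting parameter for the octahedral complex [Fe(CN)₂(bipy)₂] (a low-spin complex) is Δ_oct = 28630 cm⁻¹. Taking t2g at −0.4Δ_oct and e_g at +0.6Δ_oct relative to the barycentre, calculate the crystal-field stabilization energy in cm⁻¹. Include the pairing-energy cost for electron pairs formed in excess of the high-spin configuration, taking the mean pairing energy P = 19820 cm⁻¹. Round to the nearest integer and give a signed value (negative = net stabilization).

Ligand charges: 2×(-1) from CN⁻ and 2×(+0) from bipy sum to -2; with overall charge +0, Fe is +2.
Fe sits in group 8; removing 2 electrons leaves Fe²⁺ with 8 − 2 = 6 d electrons.
Configuration: t2g^6 e_g^0.
CFSE(orbital) = 6×(-0.4Δ_oct) + 0×(0.6Δ_oct) = -2.4Δ_oct; with Δ_oct = 28630 cm⁻¹ that is -68712 cm⁻¹.
Pairing penalty: 3 pairs vs 1 in the high-spin reference → 2 extra × P = 39640 cm⁻¹.
Net CFSE = -68712 + 39640 = -29072 cm⁻¹.

-29072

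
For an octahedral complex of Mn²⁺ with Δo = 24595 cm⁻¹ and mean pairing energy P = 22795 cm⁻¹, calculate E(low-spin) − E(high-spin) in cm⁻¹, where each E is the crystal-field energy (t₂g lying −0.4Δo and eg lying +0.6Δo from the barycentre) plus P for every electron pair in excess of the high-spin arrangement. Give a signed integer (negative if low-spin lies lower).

Mn is in group 7, so Mn²⁺ is d⁵ (7 − 2 = 5).
In the high-spin limit (t₂g³ eg²) the orbital term is 0.0Δo = 0 cm⁻¹, with no excess pairing.
Low-spin t₂g⁵ eg⁰ gives -2.0Δo = -49190 cm⁻¹, but forming 2 extra pairs costs 2P = 45590 cm⁻¹, so E(LS) = -49190 + 45590 = -3600 cm⁻¹.
E(LS) − E(HS) = -3600 − (0) = -3600 cm⁻¹.

-3600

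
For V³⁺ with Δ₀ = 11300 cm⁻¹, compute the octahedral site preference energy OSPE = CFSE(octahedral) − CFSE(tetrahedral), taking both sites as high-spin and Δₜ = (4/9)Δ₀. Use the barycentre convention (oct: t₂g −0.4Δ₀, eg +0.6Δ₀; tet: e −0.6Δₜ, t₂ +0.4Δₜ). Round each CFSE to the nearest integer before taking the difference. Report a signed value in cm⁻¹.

V³⁺: group 5, so d-count = 5 − 3 = 2.
In an octahedral site d² (HS) is t2g^2 e_g^0, giving CFSE(oct) = -0.8Δ₀ = -9040 cm⁻¹.
In a tetrahedral site the filling is e^2 t2^0: CFSE(tet) = -1.2Δₜ = -1.2 × (4/9)(11300) = -6027 cm⁻¹.
Subtracting, OSPE = -9040 − (-6027) = -3013 cm⁻¹.

-3013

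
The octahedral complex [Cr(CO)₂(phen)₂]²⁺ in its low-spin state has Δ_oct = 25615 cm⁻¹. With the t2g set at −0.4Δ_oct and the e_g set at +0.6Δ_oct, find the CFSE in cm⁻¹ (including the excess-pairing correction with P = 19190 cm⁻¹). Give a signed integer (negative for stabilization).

-21794

Ligand charges: 2×(+0) from CO and 2×(+0) from phen sum to +0; with overall charge +2, Cr is +2.
Cr is in group 6, so Cr²⁺ is d⁴ (6 − 2 = 4).
The d⁴ electrons fill as t2g^4 e_g^0.
Orbital CFSE = 4(-0.4) + 0(0.6) = -1.6Δ_oct = -1.6 × 25615 = -40984 cm⁻¹.
Pairing penalty: 1 pair vs 0 in the high-spin reference → 1 extra × P = 19190 cm⁻¹.
Overall CFSE = -40984 + 19190 = -21794 cm⁻¹.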